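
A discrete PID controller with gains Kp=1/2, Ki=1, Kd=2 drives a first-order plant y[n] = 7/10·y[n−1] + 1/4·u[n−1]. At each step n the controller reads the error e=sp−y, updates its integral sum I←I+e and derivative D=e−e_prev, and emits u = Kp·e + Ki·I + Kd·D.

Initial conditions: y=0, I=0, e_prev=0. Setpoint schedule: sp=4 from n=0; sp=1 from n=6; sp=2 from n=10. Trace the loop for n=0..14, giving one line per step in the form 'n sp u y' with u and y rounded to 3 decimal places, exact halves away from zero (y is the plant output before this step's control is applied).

(exact arithmetic carried between steps; '≈' marks a value shown rounded to 6 d.p. or computed from one; I and e_prev carry over from the previous line; the table rounds u and y to 3 d.p., halves away from zero)
n=0: y=0, sp=4, e=sp−y=4; I=4, D=e−e_prev=4; u=1/2·4+1·4+2·4=14; next y=7/10·0+1/4·14=3.5
n=1: y=3.5, sp=4, e=sp−y=0.5; I=4.5, D=e−e_prev=-3.5; u=1/2·0.5+1·4.5+2·(-3.5)=-2.25; next y=7/10·3.5+1/4·(-2.25)=1.8875
n=2: y=1.8875, sp=4, e=sp−y=2.1125; I=6.6125, D=e−e_prev=1.6125; u=1/2·2.1125+1·6.6125+2·1.6125=10.89375; next y=7/10·1.8875+1/4·10.89375≈4.044688
n=3: y≈4.044688, sp=4, e=sp−y≈-0.044688; I≈6.567813, D=e−e_prev≈-2.157188; u=1/2·(-0.044688)+1·6.567813+2·(-2.157188)≈2.231094; next y=7/10·4.044688+1/4·2.231094≈3.389055
n=4: y≈3.389055, sp=4, e=sp−y≈0.610945; I≈7.178758, D=e−e_prev≈0.655633; u=1/2·0.610945+1·7.178758+2·0.655633≈8.795496; next y=7/10·3.389055+1/4·8.795496≈4.571212
n=5: y≈4.571212, sp=4, e=sp−y≈-0.571212; I≈6.607546, D=e−e_prev≈-1.182158; u=1/2·(-0.571212)+1·6.607546+2·(-1.182158)≈3.957624; next y=7/10·4.571212+1/4·3.957624≈4.189255
n=6: y≈4.189255, sp=1, e=sp−y≈-3.189255; I≈3.418291, D=e−e_prev≈-2.618042; u=1/2·(-3.189255)+1·3.418291+2·(-2.618042)≈-3.412421; next y=7/10·4.189255+1/4·(-3.412421)≈2.079373
n=7: y≈2.079373, sp=1, e=sp−y≈-1.079373; I≈2.338918, D=e−e_prev≈2.109882; u=1/2·(-1.079373)+1·2.338918+2·2.109882≈6.018995; next y=7/10·2.079373+1/4·6.018995≈2.960310
n=8: y≈2.960310, sp=1, e=sp−y≈-1.960310; I≈0.378608, D=e−e_prev≈-0.880937; u=1/2·(-1.960310)+1·0.378608+2·(-0.880937)≈-2.363420; next y=7/10·2.960310+1/4·(-2.363420)≈1.481362
n=9: y≈1.481362, sp=1, e=sp−y≈-0.481362; I≈-0.102754, D=e−e_prev≈1.478948; u=1/2·(-0.481362)+1·(-0.102754)+2·1.478948≈2.614462; next y=7/10·1.481362+1/4·2.614462≈1.690569
n=10: y≈1.690569, sp=2, e=sp−y≈0.309431; I≈0.206678, D=e−e_prev≈0.790793; u=1/2·0.309431+1·0.206678+2·0.790793≈1.942980; next y=7/10·1.690569+1/4·1.942980≈1.669143
n=11: y≈1.669143, sp=2, e=sp−y≈0.330857; I≈0.537535, D=e−e_prev≈0.021426; u=1/2·0.330857+1·0.537535+2·0.021426≈0.745815; next y=7/10·1.669143+1/4·0.745815≈1.354854
n=12: y≈1.354854, sp=2, e=sp−y≈0.645146; I≈1.182681, D=e−e_prev≈0.314289; u=1/2·0.645146+1·1.182681+2·0.314289≈2.133833; next y=7/10·1.354854+1/4·2.133833≈1.481856
n=13: y≈1.481856, sp=2, e=sp−y≈0.518144; I≈1.700825, D=e−e_prev≈-0.127002; u=1/2·0.518144+1·1.700825+2·(-0.127002)≈1.705893; next y=7/10·1.481856+1/4·1.705893≈1.463772
n=14: y≈1.463772, sp=2, e=sp−y≈0.536228; I≈2.237053, D=e−e_prev≈0.018083; u=1/2·0.536228+1·2.237053+2·0.018083≈2.541334; next y=7/10·1.463772+1/4·2.541334≈1.659974

0 4 14.000 0.000
1 4 -2.250 3.500
2 4 10.894 1.888
3 4 2.231 4.045
4 4 8.795 3.389
5 4 3.958 4.571
6 1 -3.412 4.189
7 1 6.019 2.079
8 1 -2.363 2.960
9 1 2.614 1.481
10 2 1.943 1.691
11 2 0.746 1.669
12 2 2.134 1.355
13 2 1.706 1.482
14 2 2.541 1.464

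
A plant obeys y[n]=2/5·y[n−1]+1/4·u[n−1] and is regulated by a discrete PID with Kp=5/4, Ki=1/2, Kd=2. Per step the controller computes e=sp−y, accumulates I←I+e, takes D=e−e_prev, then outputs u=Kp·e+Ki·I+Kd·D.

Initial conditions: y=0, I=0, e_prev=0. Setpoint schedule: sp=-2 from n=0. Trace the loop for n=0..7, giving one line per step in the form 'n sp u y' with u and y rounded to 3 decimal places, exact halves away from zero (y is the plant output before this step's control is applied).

0 -2 -7.500 0.000
1 -2 2.531 -1.875
2 -2 -7.873 -0.117
3 -2 1.818 -2.015
4 -2 -8.209 -0.351
5 -2 1.199 -2.193
6 -2 -8.445 -0.577
7 -2 0.693 -2.342

(exact arithmetic carried between steps; '≈' marks a value shown rounded to 6 d.p. or computed from one; I and e_prev carry over from the previous line; the table rounds u and y to 3 d.p., halves away from zero)
n=0: y=0, sp=-2, e=sp−y=-2; I=-2, D=e−e_prev=-2; u=5/4·(-2)+1/2·(-2)+2·(-2)=-7.5; next y=2/5·0+1/4·(-7.5)=-1.875
n=1: y=-1.875, sp=-2, e=sp−y=-0.125; I=-2.125, D=e−e_prev=1.875; u=5/4·(-0.125)+1/2·(-2.125)+2·1.875=2.53125; next y=2/5·(-1.875)+1/4·2.53125≈-0.117188
n=2: y≈-0.117188, sp=-2, e=sp−y≈-1.882813; I≈-4.007813, D=e−e_prev≈-1.757813; u=5/4·(-1.882813)+1/2·(-4.007813)+2·(-1.757813)≈-7.873047; next y=2/5·(-0.117188)+1/4·(-7.873047)≈-2.015137
n=3: y≈-2.015137, sp=-2, e=sp−y≈0.015137; I≈-3.992676, D=e−e_prev≈1.897949; u=5/4·0.015137+1/2·(-3.992676)+2·1.897949≈1.818481; next y=2/5·(-2.015137)+1/4·1.818481≈-0.351434
n=4: y≈-0.351434, sp=-2, e=sp−y≈-1.648566; I≈-5.641241, D=e−e_prev≈-1.663702; u=5/4·(-1.648566)+1/2·(-5.641241)+2·(-1.663702)≈-8.208733; next y=2/5·(-0.351434)+1/4·(-8.208733)≈-2.192757
n=5: y≈-2.192757, sp=-2, e=sp−y≈0.192757; I≈-5.448485, D=e−e_prev≈1.841323; u=5/4·0.192757+1/2·(-5.448485)+2·1.841323≈1.199349; next y=2/5·(-2.192757)+1/4·1.199349≈-0.577266
n=6: y≈-0.577266, sp=-2, e=sp−y≈-1.422734; I≈-6.871219, D=e−e_prev≈-1.615491; u=5/4·(-1.422734)+1/2·(-6.871219)+2·(-1.615491)≈-8.445010; next y=2/5·(-0.577266)+1/4·(-8.445010)≈-2.342159
n=7: y≈-2.342159, sp=-2, e=sp−y≈0.342159; I≈-6.529060, D=e−e_prev≈1.764893; u=5/4·0.342159+1/2·(-6.529060)+2·1.764893≈0.692955; next y=2/5·(-2.342159)+1/4·0.692955≈-0.763625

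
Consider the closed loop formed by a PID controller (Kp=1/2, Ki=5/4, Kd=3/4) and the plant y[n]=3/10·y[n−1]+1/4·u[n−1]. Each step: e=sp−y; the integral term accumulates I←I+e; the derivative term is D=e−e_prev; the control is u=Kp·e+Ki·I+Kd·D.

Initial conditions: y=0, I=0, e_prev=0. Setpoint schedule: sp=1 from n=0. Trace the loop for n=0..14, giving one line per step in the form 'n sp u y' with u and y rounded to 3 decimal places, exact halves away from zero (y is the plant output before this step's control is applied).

0 1 2.500 0.000
1 1 1.438 0.625
2 1 2.570 0.547
3 1 2.429 0.807
4 1 2.759 0.849
5 1 2.741 0.944
6 1 2.822 0.969
7 1 2.811 0.996
8 1 2.822 1.001
9 1 2.813 1.006
10 1 2.811 1.005
11 1 2.806 1.004
12 1 2.804 1.003
13 1 2.802 1.002
14 1 2.801 1.001

(exact arithmetic carried between steps; '≈' marks a value shown rounded to 6 d.p. or computed from one; I and e_prev carry over from the previous line; the table rounds u and y to 3 d.p., halves away from zero)
n=0: y=0, sp=1, e=sp−y=1; I=1, D=e−e_prev=1; u=1/2·1+5/4·1+3/4·1=2.5; next y=3/10·0+1/4·2.5=0.625
n=1: y=0.625, sp=1, e=sp−y=0.375; I=1.375, D=e−e_prev=-0.625; u=1/2·0.375+5/4·1.375+3/4·(-0.625)=1.4375; next y=3/10·0.625+1/4·1.4375=0.546875
n=2: y=0.546875, sp=1, e=sp−y=0.453125; I=1.828125, D=e−e_prev=0.078125; u=1/2·0.453125+5/4·1.828125+3/4·0.078125≈2.570313; next y=3/10·0.546875+1/4·2.570313≈0.806641
n=3: y≈0.806641, sp=1, e=sp−y≈0.193359; I≈2.021484, D=e−e_prev≈-0.259766; u=1/2·0.193359+5/4·2.021484+3/4·(-0.259766)≈2.428711; next y=3/10·0.806641+1/4·2.428711≈0.849170
n=4: y≈0.849170, sp=1, e=sp−y≈0.150830; I≈2.172314, D=e−e_prev≈-0.042529; u=1/2·0.150830+5/4·2.172314+3/4·(-0.042529)≈2.758911; next y=3/10·0.849170+1/4·2.758911≈0.944479
n=5: y≈0.944479, sp=1, e=sp−y≈0.055521; I≈2.227836, D=e−e_prev≈-0.095309; u=1/2·0.055521+5/4·2.227836+3/4·(-0.095309)≈2.741074; next y=3/10·0.944479+1/4·2.741074≈0.968612
n=6: y≈0.968612, sp=1, e=sp−y≈0.031388; I≈2.259224, D=e−e_prev≈-0.024133; u=1/2·0.031388+5/4·2.259224+3/4·(-0.024133)≈2.821624; next y=3/10·0.968612+1/4·2.821624≈0.995990
n=7: y≈0.995990, sp=1, e=sp−y≈0.004010; I≈2.263234, D=e−e_prev≈-0.027377; u=1/2·0.004010+5/4·2.263234+3/4·(-0.027377)≈2.810515; next y=3/10·0.995990+1/4·2.810515≈1.001426
n=8: y≈1.001426, sp=1, e=sp−y≈-0.001426; I≈2.261809, D=e−e_prev≈-0.005436; u=1/2·(-0.001426)+5/4·2.261809+3/4·(-0.005436)≈2.822471; next y=3/10·1.001426+1/4·2.822471≈1.006045
n=9: y≈1.006045, sp=1, e=sp−y≈-0.006045; I≈2.255763, D=e−e_prev≈-0.004620; u=1/2·(-0.006045)+5/4·2.255763+3/4·(-0.004620)≈2.813216; next y=3/10·1.006045+1/4·2.813216≈1.005118
n=10: y≈1.005118, sp=1, e=sp−y≈-0.005118; I≈2.250645, D=e−e_prev≈0.000928; u=1/2·(-0.005118)+5/4·2.250645+3/4·0.000928≈2.811444; next y=3/10·1.005118+1/4·2.811444≈1.004396
n=11: y≈1.004396, sp=1, e=sp−y≈-0.004396; I≈2.246249, D=e−e_prev≈0.000721; u=1/2·(-0.004396)+5/4·2.246249+3/4·0.000721≈2.806155; next y=3/10·1.004396+1/4·2.806155≈1.002858
n=12: y≈1.002858, sp=1, e=sp−y≈-0.002858; I≈2.243392, D=e−e_prev≈0.001539; u=1/2·(-0.002858)+5/4·2.243392+3/4·0.001539≈2.803965; next y=3/10·1.002858+1/4·2.803965≈1.001848
n=13: y≈1.001848, sp=1, e=sp−y≈-0.001848; I≈2.241543, D=e−e_prev≈0.001009; u=1/2·(-0.001848)+5/4·2.241543+3/4·0.001009≈2.801762; next y=3/10·1.001848+1/4·2.801762≈1.000995
n=14: y≈1.000995, sp=1, e=sp−y≈-0.000995; I≈2.240548, D=e−e_prev≈0.000854; u=1/2·(-0.000995)+5/4·2.240548+3/4·0.000854≈2.800828; next y=3/10·1.000995+1/4·2.800828≈1.000505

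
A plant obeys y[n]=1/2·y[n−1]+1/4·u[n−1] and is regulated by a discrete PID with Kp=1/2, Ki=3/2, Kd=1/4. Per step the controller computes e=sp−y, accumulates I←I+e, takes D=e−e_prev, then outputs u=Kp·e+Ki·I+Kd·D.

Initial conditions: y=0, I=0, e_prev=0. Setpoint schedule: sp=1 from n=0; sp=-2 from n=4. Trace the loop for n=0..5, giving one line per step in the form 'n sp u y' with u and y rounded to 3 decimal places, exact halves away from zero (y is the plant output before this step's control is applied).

0 1 2.250 0.000
1 1 2.234 0.563
2 1 2.407 0.840
3 1 2.308 1.022
4 -2 -4.578 1.088
5 -2 -4.644 -0.601

(exact arithmetic carried between steps; '≈' marks a value shown rounded to 6 d.p. or computed from one; I and e_prev carry over from the previous line; the table rounds u and y to 3 d.p., halves away from zero)
n=0: y=0, sp=1, e=sp−y=1; I=1, D=e−e_prev=1; u=1/2·1+3/2·1+1/4·1=2.25; next y=1/2·0+1/4·2.25=0.5625
n=1: y=0.5625, sp=1, e=sp−y=0.4375; I=1.4375, D=e−e_prev=-0.5625; u=1/2·0.4375+3/2·1.4375+1/4·(-0.5625)=2.234375; next y=1/2·0.5625+1/4·2.234375≈0.839844
n=2: y≈0.839844, sp=1, e=sp−y≈0.160156; I≈1.597656, D=e−e_prev≈-0.277344; u=1/2·0.160156+3/2·1.597656+1/4·(-0.277344)≈2.407227; next y=1/2·0.839844+1/4·2.407227≈1.021729
n=3: y≈1.021729, sp=1, e=sp−y≈-0.021729; I≈1.575928, D=e−e_prev≈-0.181885; u=1/2·(-0.021729)+3/2·1.575928+1/4·(-0.181885)≈2.307556; next y=1/2·1.021729+1/4·2.307556≈1.087753
n=4: y≈1.087753, sp=-2, e=sp−y≈-3.087753; I≈-1.511826, D=e−e_prev≈-3.066025; u=1/2·(-3.087753)+3/2·(-1.511826)+1/4·(-3.066025)≈-4.578121; next y=1/2·1.087753+1/4·(-4.578121)≈-0.600654
n=5: y≈-0.600654, sp=-2, e=sp−y≈-1.399346; I≈-2.911172, D=e−e_prev≈1.688407; u=1/2·(-1.399346)+3/2·(-2.911172)+1/4·1.688407≈-4.644329; next y=1/2·(-0.600654)+1/4·(-4.644329)≈-1.461409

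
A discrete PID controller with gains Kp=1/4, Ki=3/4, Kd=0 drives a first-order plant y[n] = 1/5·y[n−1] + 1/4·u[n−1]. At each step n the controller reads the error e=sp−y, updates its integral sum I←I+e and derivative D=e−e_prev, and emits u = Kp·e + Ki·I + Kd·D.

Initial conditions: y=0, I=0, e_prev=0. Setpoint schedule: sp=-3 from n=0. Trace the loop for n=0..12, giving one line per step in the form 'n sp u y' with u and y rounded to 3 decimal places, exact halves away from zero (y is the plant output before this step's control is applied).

(exact arithmetic carried between steps; '≈' marks a value shown rounded to 6 d.p. or computed from one; I and e_prev carry over from the previous line; the table rounds u and y to 3 d.p., halves away from zero)
n=0: y=0, sp=-3, e=sp−y=-3; I=-3, D=e−e_prev=-3; u=1/4·(-3)+3/4·(-3)+0·(-3)=-3; next y=1/5·0+1/4·(-3)=-0.75
n=1: y=-0.75, sp=-3, e=sp−y=-2.25; I=-5.25, D=e−e_prev=0.75; u=1/4·(-2.25)+3/4·(-5.25)+0·0.75=-4.5; next y=1/5·(-0.75)+1/4·(-4.5)=-1.275
n=2: y=-1.275, sp=-3, e=sp−y=-1.725; I=-6.975, D=e−e_prev=0.525; u=1/4·(-1.725)+3/4·(-6.975)+0·0.525=-5.6625; next y=1/5·(-1.275)+1/4·(-5.6625)=-1.670625
n=3: y=-1.670625, sp=-3, e=sp−y=-1.329375; I=-8.304375, D=e−e_prev=0.395625; u=1/4·(-1.329375)+3/4·(-8.304375)+0·0.395625=-6.560625; next y=1/5·(-1.670625)+1/4·(-6.560625)≈-1.974281
n=4: y≈-1.974281, sp=-3, e=sp−y≈-1.025719; I≈-9.330094, D=e−e_prev≈0.303656; u=1/4·(-1.025719)+3/4·(-9.330094)+0·0.303656≈-7.254; next y=1/5·(-1.974281)+1/4·(-7.254)≈-2.208356
n=5: y≈-2.208356, sp=-3, e=sp−y≈-0.791644; I≈-10.121738, D=e−e_prev≈0.234075; u=1/4·(-0.791644)+3/4·(-10.121738)+0·0.234075≈-7.789214; next y=1/5·(-2.208356)+1/4·(-7.789214)≈-2.388975
n=6: y≈-2.388975, sp=-3, e=sp−y≈-0.611025; I≈-10.732763, D=e−e_prev≈0.180619; u=1/4·(-0.611025)+3/4·(-10.732763)+0·0.180619≈-8.202328; next y=1/5·(-2.388975)+1/4·(-8.202328)≈-2.528377
n=7: y≈-2.528377, sp=-3, e=sp−y≈-0.471623; I≈-11.204386, D=e−e_prev≈0.139402; u=1/4·(-0.471623)+3/4·(-11.204386)+0·0.139402≈-8.521195; next y=1/5·(-2.528377)+1/4·(-8.521195)≈-2.635974
n=8: y≈-2.635974, sp=-3, e=sp−y≈-0.364026; I≈-11.568412, D=e−e_prev≈0.107597; u=1/4·(-0.364026)+3/4·(-11.568412)+0·0.107597≈-8.767315; next y=1/5·(-2.635974)+1/4·(-8.767315)≈-2.719024
n=9: y≈-2.719024, sp=-3, e=sp−y≈-0.280976; I≈-11.849388, D=e−e_prev≈0.083049; u=1/4·(-0.280976)+3/4·(-11.849388)+0·0.083049≈-8.957285; next y=1/5·(-2.719024)+1/4·(-8.957285)≈-2.783126
n=10: y≈-2.783126, sp=-3, e=sp−y≈-0.216874; I≈-12.066262, D=e−e_prev≈0.064102; u=1/4·(-0.216874)+3/4·(-12.066262)+0·0.064102≈-9.103915; next y=1/5·(-2.783126)+1/4·(-9.103915)≈-2.832604
n=11: y≈-2.832604, sp=-3, e=sp−y≈-0.167396; I≈-12.233658, D=e−e_prev≈0.049478; u=1/4·(-0.167396)+3/4·(-12.233658)+0·0.049478≈-9.217093; next y=1/5·(-2.832604)+1/4·(-9.217093)≈-2.870794
n=12: y≈-2.870794, sp=-3, e=sp−y≈-0.129206; I≈-12.362864, D=e−e_prev≈0.038190; u=1/4·(-0.129206)+3/4·(-12.362864)+0·0.038190≈-9.304450; next y=1/5·(-2.870794)+1/4·(-9.304450)≈-2.900271

0 -3 -3.000 0.000
1 -3 -4.500 -0.750
2 -3 -5.663 -1.275
3 -3 -6.561 -1.671
4 -3 -7.254 -1.974
5 -3 -7.789 -2.208
6 -3 -8.202 -2.389
7 -3 -8.521 -2.528
8 -3 -8.767 -2.636
9 -3 -8.957 -2.719
10 -3 -9.104 -2.783
11 -3 -9.217 -2.833
12 -3 -9.304 -2.871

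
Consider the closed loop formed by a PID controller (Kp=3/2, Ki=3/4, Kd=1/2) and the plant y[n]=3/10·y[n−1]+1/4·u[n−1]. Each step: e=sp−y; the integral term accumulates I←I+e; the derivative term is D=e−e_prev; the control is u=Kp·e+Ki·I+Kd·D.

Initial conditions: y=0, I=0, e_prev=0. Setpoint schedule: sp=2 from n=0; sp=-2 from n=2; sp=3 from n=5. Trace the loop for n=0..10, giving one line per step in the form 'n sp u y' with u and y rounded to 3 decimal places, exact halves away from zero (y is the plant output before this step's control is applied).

(exact arithmetic carried between steps; '≈' marks a value shown rounded to 6 d.p. or computed from one; I and e_prev carry over from the previous line; the table rounds u and y to 3 d.p., halves away from zero)
n=0: y=0, sp=2, e=sp−y=2; I=2, D=e−e_prev=2; u=3/2·2+3/4·2+1/2·2=5.5; next y=3/10·0+1/4·5.5=1.375
n=1: y=1.375, sp=2, e=sp−y=0.625; I=2.625, D=e−e_prev=-1.375; u=3/2·0.625+3/4·2.625+1/2·(-1.375)=2.21875; next y=3/10·1.375+1/4·2.21875≈0.967188
n=2: y≈0.967188, sp=-2, e=sp−y≈-2.967188; I≈-0.342188, D=e−e_prev≈-3.592188; u=3/2·(-2.967188)+3/4·(-0.342188)+1/2·(-3.592188)≈-6.503516; next y=3/10·0.967188+1/4·(-6.503516)≈-1.335723
n=3: y≈-1.335723, sp=-2, e=sp−y≈-0.664277; I≈-1.006465, D=e−e_prev≈2.302910; u=3/2·(-0.664277)+3/4·(-1.006465)+1/2·2.302910≈-0.599810; next y=3/10·(-1.335723)+1/4·(-0.599810)≈-0.550669
n=4: y≈-0.550669, sp=-2, e=sp−y≈-1.449331; I≈-2.455796, D=e−e_prev≈-0.785053; u=3/2·(-1.449331)+3/4·(-2.455796)+1/2·(-0.785053)≈-4.408370; next y=3/10·(-0.550669)+1/4·(-4.408370)≈-1.267293
n=5: y≈-1.267293, sp=3, e=sp−y≈4.267293; I≈1.811498, D=e−e_prev≈5.716624; u=3/2·4.267293+3/4·1.811498+1/2·5.716624≈10.617875; next y=3/10·(-1.267293)+1/4·10.617875≈2.274281
n=6: y≈2.274281, sp=3, e=sp−y≈0.725719; I≈2.537217, D=e−e_prev≈-3.541574; u=3/2·0.725719+3/4·2.537217+1/2·(-3.541574)≈1.220704; next y=3/10·2.274281+1/4·1.220704≈0.987460
n=7: y≈0.987460, sp=3, e=sp−y≈2.012540; I≈4.549756, D=e−e_prev≈1.286820; u=3/2·2.012540+3/4·4.549756+1/2·1.286820≈7.074537; next y=3/10·0.987460+1/4·7.074537≈2.064872
n=8: y≈2.064872, sp=3, e=sp−y≈0.935128; I≈5.484884, D=e−e_prev≈-1.077412; u=3/2·0.935128+3/4·5.484884+1/2·(-1.077412)≈4.977648; next y=3/10·2.064872+1/4·4.977648≈1.863874
n=9: y≈1.863874, sp=3, e=sp−y≈1.136126; I≈6.621010, D=e−e_prev≈0.200999; u=3/2·1.136126+3/4·6.621010+1/2·0.200999≈6.770446; next y=3/10·1.863874+1/4·6.770446≈2.251774
n=10: y≈2.251774, sp=3, e=sp−y≈0.748226; I≈7.369237, D=e−e_prev≈-0.387900; u=3/2·0.748226+3/4·7.369237+1/2·(-0.387900)≈6.455317; next y=3/10·2.251774+1/4·6.455317≈2.289361

0 2 5.500 0.000
1 2 2.219 1.375
2 -2 -6.504 0.967
3 -2 -0.600 -1.336
4 -2 -4.408 -0.551
5 3 10.618 -1.267
6 3 1.221 2.274
7 3 7.075 0.987
8 3 4.978 2.065
9 3 6.770 1.864
10 3 6.455 2.252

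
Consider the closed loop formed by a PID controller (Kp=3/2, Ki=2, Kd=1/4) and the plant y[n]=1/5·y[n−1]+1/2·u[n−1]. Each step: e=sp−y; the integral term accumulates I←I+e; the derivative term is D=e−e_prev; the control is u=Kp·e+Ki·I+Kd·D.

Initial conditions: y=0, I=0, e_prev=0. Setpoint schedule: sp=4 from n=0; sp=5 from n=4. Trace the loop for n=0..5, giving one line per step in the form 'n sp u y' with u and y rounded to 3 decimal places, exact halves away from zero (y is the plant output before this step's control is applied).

(exact arithmetic carried between steps; '≈' marks a value shown rounded to 6 d.p. or computed from one; I and e_prev carry over from the previous line; the table rounds u and y to 3 d.p., halves away from zero)
n=0: y=0, sp=4, e=sp−y=4; I=4, D=e−e_prev=4; u=3/2·4+2·4+1/4·4=15; next y=1/5·0+1/2·15=7.5
n=1: y=7.5, sp=4, e=sp−y=-3.5; I=0.5, D=e−e_prev=-7.5; u=3/2·(-3.5)+2·0.5+1/4·(-7.5)=-6.125; next y=1/5·7.5+1/2·(-6.125)=-1.5625
n=2: y=-1.5625, sp=4, e=sp−y=5.5625; I=6.0625, D=e−e_prev=9.0625; u=3/2·5.5625+2·6.0625+1/4·9.0625=22.734375; next y=1/5·(-1.5625)+1/2·22.734375≈11.054688
n=3: y≈11.054688, sp=4, e=sp−y≈-7.054688; I≈-0.992188, D=e−e_prev≈-12.617188; u=3/2·(-7.054688)+2·(-0.992188)+1/4·(-12.617188)≈-15.720703; next y=1/5·11.054688+1/2·(-15.720703)≈-5.649414
n=4: y≈-5.649414, sp=5, e=sp−y≈10.649414; I≈9.657227, D=e−e_prev≈17.704102; u=3/2·10.649414+2·9.657227+1/4·17.704102≈39.714600; next y=1/5·(-5.649414)+1/2·39.714600≈18.727417
n=5: y≈18.727417, sp=5, e=sp−y≈-13.727417; I≈-4.070190, D=e−e_prev≈-24.376831; u=3/2·(-13.727417)+2·(-4.070190)+1/4·(-24.376831)≈-34.825714; next y=1/5·18.727417+1/2·(-34.825714)≈-13.667374

0 4 15.000 0.000
1 4 -6.125 7.500
2 4 22.734 -1.563
3 4 -15.721 11.055
4 5 39.715 -5.649
5 5 -34.826 18.727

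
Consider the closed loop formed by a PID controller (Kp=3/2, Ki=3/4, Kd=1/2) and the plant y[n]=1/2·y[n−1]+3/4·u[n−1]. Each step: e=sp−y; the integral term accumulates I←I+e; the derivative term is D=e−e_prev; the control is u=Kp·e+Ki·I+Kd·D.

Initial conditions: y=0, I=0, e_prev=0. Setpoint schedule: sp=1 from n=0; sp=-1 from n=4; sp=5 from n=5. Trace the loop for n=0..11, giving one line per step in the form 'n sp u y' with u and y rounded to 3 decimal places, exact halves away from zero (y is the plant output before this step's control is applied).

(exact arithmetic carried between steps; '≈' marks a value shown rounded to 6 d.p. or computed from one; I and e_prev carry over from the previous line; the table rounds u and y to 3 d.p., halves away from zero)
n=0: y=0, sp=1, e=sp−y=1; I=1, D=e−e_prev=1; u=3/2·1+3/4·1+1/2·1=2.75; next y=1/2·0+3/4·2.75=2.0625
n=1: y=2.0625, sp=1, e=sp−y=-1.0625; I=-0.0625, D=e−e_prev=-2.0625; u=3/2·(-1.0625)+3/4·(-0.0625)+1/2·(-2.0625)=-2.671875; next y=1/2·2.0625+3/4·(-2.671875)≈-0.972656
n=2: y≈-0.972656, sp=1, e=sp−y≈1.972656; I≈1.910156, D=e−e_prev≈3.035156; u=3/2·1.972656+3/4·1.910156+1/2·3.035156≈5.909180; next y=1/2·(-0.972656)+3/4·5.909180≈3.945557
n=3: y≈3.945557, sp=1, e=sp−y≈-2.945557; I≈-1.035400, D=e−e_prev≈-4.918213; u=3/2·(-2.945557)+3/4·(-1.035400)+1/2·(-4.918213)≈-7.653992; next y=1/2·3.945557+3/4·(-7.653992)≈-3.767715
n=4: y≈-3.767715, sp=-1, e=sp−y≈2.767715; I≈1.732315, D=e−e_prev≈5.713272; u=3/2·2.767715+3/4·1.732315+1/2·5.713272≈8.307446; next y=1/2·(-3.767715)+3/4·8.307446≈4.346726
n=5: y≈4.346726, sp=5, e=sp−y≈0.653274; I≈2.385589, D=e−e_prev≈-2.114442; u=3/2·0.653274+3/4·2.385589+1/2·(-2.114442)≈1.711881; next y=1/2·4.346726+3/4·1.711881≈3.457274
n=6: y≈3.457274, sp=5, e=sp−y≈1.542726; I≈3.928315, D=e−e_prev≈0.889453; u=3/2·1.542726+3/4·3.928315+1/2·0.889453≈5.705051; next y=1/2·3.457274+3/4·5.705051≈6.007426
n=7: y≈6.007426, sp=5, e=sp−y≈-1.007426; I≈2.920889, D=e−e_prev≈-2.550152; u=3/2·(-1.007426)+3/4·2.920889+1/2·(-2.550152)≈-0.595547; next y=1/2·6.007426+3/4·(-0.595547)≈2.557052
n=8: y≈2.557052, sp=5, e=sp−y≈2.442948; I≈5.363837, D=e−e_prev≈3.450373; u=3/2·2.442948+3/4·5.363837+1/2·3.450373≈9.412486; next y=1/2·2.557052+3/4·9.412486≈8.337890
n=9: y≈8.337890, sp=5, e=sp−y≈-3.337890; I≈2.025946, D=e−e_prev≈-5.780838; u=3/2·(-3.337890)+3/4·2.025946+1/2·(-5.780838)≈-6.377795; next y=1/2·8.337890+3/4·(-6.377795)≈-0.614401
n=10: y≈-0.614401, sp=5, e=sp−y≈5.614401; I≈7.640347, D=e−e_prev≈8.952291; u=3/2·5.614401+3/4·7.640347+1/2·8.952291≈18.628008; next y=1/2·(-0.614401)+3/4·18.628008≈13.663805
n=11: y≈13.663805, sp=5, e=sp−y≈-8.663805; I≈-1.023458, D=e−e_prev≈-14.278206; u=3/2·(-8.663805)+3/4·(-1.023458)+1/2·(-14.278206)≈-20.902405; next y=1/2·13.663805+3/4·(-20.902405)≈-8.844901

0 1 2.750 0.000
1 1 -2.672 2.063
2 1 5.909 -0.973
3 1 -7.654 3.946
4 -1 8.307 -3.768
5 5 1.712 4.347
6 5 5.705 3.457
7 5 -0.596 6.007
8 5 9.412 2.557
9 5 -6.378 8.338
10 5 18.628 -0.614
11 5 -20.902 13.664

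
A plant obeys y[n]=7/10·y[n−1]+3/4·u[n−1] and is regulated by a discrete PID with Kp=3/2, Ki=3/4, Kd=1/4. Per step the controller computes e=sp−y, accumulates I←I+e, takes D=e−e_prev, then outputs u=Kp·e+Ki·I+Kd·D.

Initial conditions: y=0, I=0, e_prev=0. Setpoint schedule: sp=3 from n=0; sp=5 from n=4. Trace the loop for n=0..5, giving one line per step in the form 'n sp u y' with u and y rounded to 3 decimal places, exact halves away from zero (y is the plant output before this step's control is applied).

(exact arithmetic carried between steps; '≈' marks a value shown rounded to 6 d.p. or computed from one; I and e_prev carry over from the previous line; the table rounds u and y to 3 d.p., halves away from zero)
n=0: y=0, sp=3, e=sp−y=3; I=3, D=e−e_prev=3; u=3/2·3+3/4·3+1/4·3=7.5; next y=7/10·0+3/4·7.5=5.625
n=1: y=5.625, sp=3, e=sp−y=-2.625; I=0.375, D=e−e_prev=-5.625; u=3/2·(-2.625)+3/4·0.375+1/4·(-5.625)=-5.0625; next y=7/10·5.625+3/4·(-5.0625)=0.140625
n=2: y=0.140625, sp=3, e=sp−y=2.859375; I=3.234375, D=e−e_prev=5.484375; u=3/2·2.859375+3/4·3.234375+1/4·5.484375≈8.085938; next y=7/10·0.140625+3/4·8.085938≈6.162891
n=3: y≈6.162891, sp=3, e=sp−y≈-3.162891; I≈0.071484, D=e−e_prev≈-6.022266; u=3/2·(-3.162891)+3/4·0.071484+1/4·(-6.022266)≈-6.196289; next y=7/10·6.162891+3/4·(-6.196289)≈-0.333193
n=4: y≈-0.333193, sp=5, e=sp−y≈5.333193; I≈5.404678, D=e−e_prev≈8.496084; u=3/2·5.333193+3/4·5.404678+1/4·8.496084≈14.177319; next y=7/10·(-0.333193)+3/4·14.177319≈10.399754
n=5: y≈10.399754, sp=5, e=sp−y≈-5.399754; I≈0.004924, D=e−e_prev≈-10.732948; u=3/2·(-5.399754)+3/4·0.004924+1/4·(-10.732948)≈-10.779175; next y=7/10·10.399754+3/4·(-10.779175)≈-0.804554

0 3 7.500 0.000
1 3 -5.063 5.625
2 3 8.086 0.141
3 3 -6.196 6.163
4 5 14.177 -0.333
5 5 -10.779 10.400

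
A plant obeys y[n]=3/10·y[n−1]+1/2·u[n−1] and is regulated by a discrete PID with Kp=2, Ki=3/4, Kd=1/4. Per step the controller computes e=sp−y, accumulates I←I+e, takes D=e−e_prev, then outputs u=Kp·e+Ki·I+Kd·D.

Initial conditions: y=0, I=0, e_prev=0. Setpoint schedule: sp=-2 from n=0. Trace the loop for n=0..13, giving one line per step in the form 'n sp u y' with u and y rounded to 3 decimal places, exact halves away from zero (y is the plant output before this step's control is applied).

(exact arithmetic carried between steps; '≈' marks a value shown rounded to 6 d.p. or computed from one; I and e_prev carry over from the previous line; the table rounds u and y to 3 d.p., halves away from zero)
n=0: y=0, sp=-2, e=sp−y=-2; I=-2, D=e−e_prev=-2; u=2·(-2)+3/4·(-2)+1/4·(-2)=-6; next y=3/10·0+1/2·(-6)=-3
n=1: y=-3, sp=-2, e=sp−y=1; I=-1, D=e−e_prev=3; u=2·1+3/4·(-1)+1/4·3=2; next y=3/10·(-3)+1/2·2=0.1
n=2: y=0.1, sp=-2, e=sp−y=-2.1; I=-3.1, D=e−e_prev=-3.1; u=2·(-2.1)+3/4·(-3.1)+1/4·(-3.1)=-7.3; next y=3/10·0.1+1/2·(-7.3)=-3.62
n=3: y=-3.62, sp=-2, e=sp−y=1.62; I=-1.48, D=e−e_prev=3.72; u=2·1.62+3/4·(-1.48)+1/4·3.72=3.06; next y=3/10·(-3.62)+1/2·3.06=0.444
n=4: y=0.444, sp=-2, e=sp−y=-2.444; I=-3.924, D=e−e_prev=-4.064; u=2·(-2.444)+3/4·(-3.924)+1/4·(-4.064)=-8.847; next y=3/10·0.444+1/2·(-8.847)=-4.2903
n=5: y=-4.2903, sp=-2, e=sp−y=2.2903; I=-1.6337, D=e−e_prev=4.7343; u=2·2.2903+3/4·(-1.6337)+1/4·4.7343=4.5389; next y=3/10·(-4.2903)+1/2·4.5389=0.98236
n=6: y=0.98236, sp=-2, e=sp−y=-2.98236; I=-4.61606, D=e−e_prev=-5.27266; u=2·(-2.98236)+3/4·(-4.61606)+1/4·(-5.27266)=-10.74493; next y=3/10·0.98236+1/2·(-10.74493)=-5.077757
n=7: y=-5.077757, sp=-2, e=sp−y=3.077757; I=-1.538303, D=e−e_prev=6.060117; u=2·3.077757+3/4·(-1.538303)+1/4·6.060117=6.516816; next y=3/10·(-5.077757)+1/2·6.516816≈1.735081
n=8: y≈1.735081, sp=-2, e=sp−y≈-3.735081; I≈-5.273384, D=e−e_prev≈-6.812838; u=2·(-3.735081)+3/4·(-5.273384)+1/4·(-6.812838)≈-13.128409; next y=3/10·1.735081+1/2·(-13.128409)≈-6.043680
n=9: y≈-6.043680, sp=-2, e=sp−y≈4.043680; I≈-1.229704, D=e−e_prev≈7.778761; u=2·4.043680+3/4·(-1.229704)+1/4·7.778761≈9.109773; next y=3/10·(-6.043680)+1/2·9.109773≈2.741783
n=10: y≈2.741783, sp=-2, e=sp−y≈-4.741783; I≈-5.971486, D=e−e_prev≈-8.785463; u=2·(-4.741783)+3/4·(-5.971486)+1/4·(-8.785463)≈-16.158545; next y=3/10·2.741783+1/2·(-16.158545)≈-7.256738
n=11: y≈-7.256738, sp=-2, e=sp−y≈5.256738; I≈-0.714748, D=e−e_prev≈9.998520; u=2·5.256738+3/4·(-0.714748)+1/4·9.998520≈12.477045; next y=3/10·(-7.256738)+1/2·12.477045≈4.061501
n=12: y≈4.061501, sp=-2, e=sp−y≈-6.061501; I≈-6.776249, D=e−e_prev≈-11.318239; u=2·(-6.061501)+3/4·(-6.776249)+1/4·(-11.318239)≈-20.034749; next y=3/10·4.061501+1/2·(-20.034749)≈-8.798924
n=13: y≈-8.798924, sp=-2, e=sp−y≈6.798924; I≈0.022675, D=e−e_prev≈12.860425; u=2·6.798924+3/4·0.022675+1/4·12.860425≈16.829961; next y=3/10·(-8.798924)+1/2·16.829961≈5.775303

0 -2 -6.000 0.000
1 -2 2.000 -3.000
2 -2 -7.300 0.100
3 -2 3.060 -3.620
4 -2 -8.847 0.444
5 -2 4.539 -4.290
6 -2 -10.745 0.982
7 -2 6.517 -5.078
8 -2 -13.128 1.735
9 -2 9.110 -6.044
10 -2 -16.159 2.742
11 -2 12.477 -7.257
12 -2 -20.035 4.062
13 -2 16.830 -8.799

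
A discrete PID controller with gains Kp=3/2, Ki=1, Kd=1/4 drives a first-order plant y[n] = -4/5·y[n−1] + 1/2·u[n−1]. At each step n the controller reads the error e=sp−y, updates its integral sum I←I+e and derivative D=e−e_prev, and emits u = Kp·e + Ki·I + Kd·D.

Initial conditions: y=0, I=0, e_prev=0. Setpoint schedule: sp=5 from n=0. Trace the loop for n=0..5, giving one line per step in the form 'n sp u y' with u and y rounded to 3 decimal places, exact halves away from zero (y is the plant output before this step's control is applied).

0 5 13.750 0.000
1 5 -1.406 6.875
2 5 34.402 -6.203
3 5 -35.673 22.164
4 5 113.015 -35.567
5 5 -192.304 84.962

(exact arithmetic carried between steps; '≈' marks a value shown rounded to 6 d.p. or computed from one; I and e_prev carry over from the previous line; the table rounds u and y to 3 d.p., halves away from zero)
n=0: y=0, sp=5, e=sp−y=5; I=5, D=e−e_prev=5; u=3/2·5+1·5+1/4·5=13.75; next y=-4/5·0+1/2·13.75=6.875
n=1: y=6.875, sp=5, e=sp−y=-1.875; I=3.125, D=e−e_prev=-6.875; u=3/2·(-1.875)+1·3.125+1/4·(-6.875)=-1.40625; next y=-4/5·6.875+1/2·(-1.40625)=-6.203125
n=2: y=-6.203125, sp=5, e=sp−y=11.203125; I=14.328125, D=e−e_prev=13.078125; u=3/2·11.203125+1·14.328125+1/4·13.078125≈34.402344; next y=-4/5·(-6.203125)+1/2·34.402344≈22.163672
n=3: y≈22.163672, sp=5, e=sp−y≈-17.163672; I≈-2.835547, D=e−e_prev≈-28.366797; u=3/2·(-17.163672)+1·(-2.835547)+1/4·(-28.366797)≈-35.672754; next y=-4/5·22.163672+1/2·(-35.672754)≈-35.567314
n=4: y≈-35.567314, sp=5, e=sp−y≈40.567314; I≈37.731768, D=e−e_prev≈57.730986; u=3/2·40.567314+1·37.731768+1/4·57.730986≈113.015486; next y=-4/5·(-35.567314)+1/2·113.015486≈84.961594
n=5: y≈84.961594, sp=5, e=sp−y≈-79.961594; I≈-42.229827, D=e−e_prev≈-120.528909; u=3/2·(-79.961594)+1·(-42.229827)+1/4·(-120.528909)≈-192.304446; next y=-4/5·84.961594+1/2·(-192.304446)≈-164.121499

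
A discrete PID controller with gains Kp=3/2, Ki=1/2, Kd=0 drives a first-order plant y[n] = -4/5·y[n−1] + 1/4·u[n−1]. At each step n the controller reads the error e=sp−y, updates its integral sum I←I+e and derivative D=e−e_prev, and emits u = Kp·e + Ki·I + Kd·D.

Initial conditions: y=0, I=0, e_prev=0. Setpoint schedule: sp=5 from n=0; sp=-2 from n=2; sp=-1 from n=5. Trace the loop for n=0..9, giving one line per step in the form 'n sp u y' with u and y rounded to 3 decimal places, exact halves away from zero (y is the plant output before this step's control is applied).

0 5 10.000 0.000
1 5 7.500 2.500
2 -2 0.000 -0.125
3 -2 -1.388 0.100
4 -2 -1.384 -0.427
5 -1 -1.015 -0.004
6 -1 -1.021 -0.250
7 -1 -1.786 -0.055
8 -1 -1.564 -0.402
9 -1 -2.530 -0.069

(exact arithmetic carried between steps; '≈' marks a value shown rounded to 6 d.p. or computed from one; I and e_prev carry over from the previous line; the table rounds u and y to 3 d.p., halves away from zero)
n=0: y=0, sp=5, e=sp−y=5; I=5, D=e−e_prev=5; u=3/2·5+1/2·5+0·5=10; next y=-4/5·0+1/4·10=2.5
n=1: y=2.5, sp=5, e=sp−y=2.5; I=7.5, D=e−e_prev=-2.5; u=3/2·2.5+1/2·7.5+0·(-2.5)=7.5; next y=-4/5·2.5+1/4·7.5=-0.125
n=2: y=-0.125, sp=-2, e=sp−y=-1.875; I=5.625, D=e−e_prev=-4.375; u=3/2·(-1.875)+1/2·5.625+0·(-4.375)=0; next y=-4/5·(-0.125)+1/4·0=0.1
n=3: y=0.1, sp=-2, e=sp−y=-2.1; I=3.525, D=e−e_prev=-0.225; u=3/2·(-2.1)+1/2·3.525+0·(-0.225)=-1.3875; next y=-4/5·0.1+1/4·(-1.3875)=-0.426875
n=4: y=-0.426875, sp=-2, e=sp−y=-1.573125; I=1.951875, D=e−e_prev=0.526875; u=3/2·(-1.573125)+1/2·1.951875+0·0.526875=-1.38375; next y=-4/5·(-0.426875)+1/4·(-1.38375)≈-0.004438
n=5: y≈-0.004438, sp=-1, e=sp−y≈-0.995563; I≈0.956313, D=e−e_prev≈0.577563; u=3/2·(-0.995563)+1/2·0.956313+0·0.577563≈-1.015188; next y=-4/5·(-0.004438)+1/4·(-1.015188)≈-0.250247
n=6: y≈-0.250247, sp=-1, e=sp−y≈-0.749753; I≈0.206559, D=e−e_prev≈0.245809; u=3/2·(-0.749753)+1/2·0.206559+0·0.245809≈-1.02135; next y=-4/5·(-0.250247)+1/4·(-1.02135)≈-0.05514
n=7: y=-0.05514, sp=-1, e=sp−y=-0.94486; I≈-0.738301, D=e−e_prev≈-0.195107; u=3/2·(-0.94486)+1/2·(-0.738301)+0·(-0.195107)≈-1.786440; next y=-4/5·(-0.05514)+1/4·(-1.786440)≈-0.402498
n=8: y≈-0.402498, sp=-1, e=sp−y≈-0.597502; I≈-1.335803, D=e−e_prev≈0.347358; u=3/2·(-0.597502)+1/2·(-1.335803)+0·0.347358≈-1.564154; next y=-4/5·(-0.402498)+1/4·(-1.564154)≈-0.069040
n=9: y≈-0.069040, sp=-1, e=sp−y≈-0.930960; I≈-2.266762, D=e−e_prev≈-0.333458; u=3/2·(-0.930960)+1/2·(-2.266762)+0·(-0.333458)≈-2.529821; next y=-4/5·(-0.069040)+1/4·(-2.529821)≈-0.577223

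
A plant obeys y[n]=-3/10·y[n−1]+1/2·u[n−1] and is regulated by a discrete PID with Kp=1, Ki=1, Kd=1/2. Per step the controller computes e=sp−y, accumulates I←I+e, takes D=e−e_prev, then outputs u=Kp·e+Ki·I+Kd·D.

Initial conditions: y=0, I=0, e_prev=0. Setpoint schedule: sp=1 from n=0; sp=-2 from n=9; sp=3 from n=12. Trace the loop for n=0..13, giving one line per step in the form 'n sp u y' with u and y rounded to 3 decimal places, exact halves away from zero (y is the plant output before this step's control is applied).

0 1 2.500 0.000
1 1 -0.125 1.250
2 1 4.469 -0.438
3 1 -1.945 2.366
4 1 8.211 -1.682
5 1 -6.862 4.610
6 1 16.234 -4.814
7 1 -18.602 9.561
8 1 34.351 -12.169
9 -2 -53.334 20.826
10 -2 76.190 -32.915
11 -2 -121.976 47.969
12 3 189.368 -75.379
13 3 -278.119 117.297

(exact arithmetic carried between steps; '≈' marks a value shown rounded to 6 d.p. or computed from one; I and e_prev carry over from the previous line; the table rounds u and y to 3 d.p., halves away from zero)
n=0: y=0, sp=1, e=sp−y=1; I=1, D=e−e_prev=1; u=1·1+1·1+1/2·1=2.5; next y=-3/10·0+1/2·2.5=1.25
n=1: y=1.25, sp=1, e=sp−y=-0.25; I=0.75, D=e−e_prev=-1.25; u=1·(-0.25)+1·0.75+1/2·(-1.25)=-0.125; next y=-3/10·1.25+1/2·(-0.125)=-0.4375
n=2: y=-0.4375, sp=1, e=sp−y=1.4375; I=2.1875, D=e−e_prev=1.6875; u=1·1.4375+1·2.1875+1/2·1.6875=4.46875; next y=-3/10·(-0.4375)+1/2·4.46875=2.365625
n=3: y=2.365625, sp=1, e=sp−y=-1.365625; I=0.821875, D=e−e_prev=-2.803125; u=1·(-1.365625)+1·0.821875+1/2·(-2.803125)≈-1.945313; next y=-3/10·2.365625+1/2·(-1.945313)≈-1.682344
n=4: y≈-1.682344, sp=1, e=sp−y≈2.682344; I≈3.504219, D=e−e_prev≈4.047969; u=1·2.682344+1·3.504219+1/2·4.047969≈8.210547; next y=-3/10·(-1.682344)+1/2·8.210547≈4.609977
n=5: y≈4.609977, sp=1, e=sp−y≈-3.609977; I≈-0.105758, D=e−e_prev≈-6.292320; u=1·(-3.609977)+1·(-0.105758)+1/2·(-6.292320)≈-6.861895; next y=-3/10·4.609977+1/2·(-6.861895)≈-4.813940
n=6: y≈-4.813940, sp=1, e=sp−y≈5.813940; I≈5.708182, D=e−e_prev≈9.423917; u=1·5.813940+1·5.708182+1/2·9.423917≈16.234081; next y=-3/10·(-4.813940)+1/2·16.234081≈9.561223
n=7: y≈9.561223, sp=1, e=sp−y≈-8.561223; I≈-2.853040, D=e−e_prev≈-14.375163; u=1·(-8.561223)+1·(-2.853040)+1/2·(-14.375163)≈-18.601844; next y=-3/10·9.561223+1/2·(-18.601844)≈-12.169289
n=8: y≈-12.169289, sp=1, e=sp−y≈13.169289; I≈10.316249, D=e−e_prev≈21.730511; u=1·13.169289+1·10.316249+1/2·21.730511≈34.350793; next y=-3/10·(-12.169289)+1/2·34.350793≈20.826183
n=9: y≈20.826183, sp=-2, e=sp−y≈-22.826183; I≈-12.509935, D=e−e_prev≈-35.995472; u=1·(-22.826183)+1·(-12.509935)+1/2·(-35.995472)≈-53.333854; next y=-3/10·20.826183+1/2·(-53.333854)≈-32.914782
n=10: y≈-32.914782, sp=-2, e=sp−y≈30.914782; I≈18.404847, D=e−e_prev≈53.740965; u=1·30.914782+1·18.404847+1/2·53.740965≈76.190112; next y=-3/10·(-32.914782)+1/2·76.190112≈47.969491
n=11: y≈47.969491, sp=-2, e=sp−y≈-49.969491; I≈-31.564643, D=e−e_prev≈-80.884273; u=1·(-49.969491)+1·(-31.564643)+1/2·(-80.884273)≈-121.976270; next y=-3/10·47.969491+1/2·(-121.976270)≈-75.378982
n=12: y≈-75.378982, sp=3, e=sp−y≈78.378982; I≈46.814339, D=e−e_prev≈128.348473; u=1·78.378982+1·46.814339+1/2·128.348473≈189.367558; next y=-3/10·(-75.378982)+1/2·189.367558≈117.297474
n=13: y≈117.297474, sp=3, e=sp−y≈-114.297474; I≈-67.483135, D=e−e_prev≈-192.676456; u=1·(-114.297474)+1·(-67.483135)+1/2·(-192.676456)≈-278.118836; next y=-3/10·117.297474+1/2·(-278.118836)≈-174.248660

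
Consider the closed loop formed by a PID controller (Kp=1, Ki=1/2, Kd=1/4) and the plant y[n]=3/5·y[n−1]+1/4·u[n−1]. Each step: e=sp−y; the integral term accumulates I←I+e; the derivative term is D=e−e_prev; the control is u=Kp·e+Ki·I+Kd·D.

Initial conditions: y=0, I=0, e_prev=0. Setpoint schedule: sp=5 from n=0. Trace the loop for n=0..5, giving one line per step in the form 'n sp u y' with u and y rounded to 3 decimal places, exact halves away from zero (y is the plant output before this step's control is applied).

(exact arithmetic carried between steps; '≈' marks a value shown rounded to 6 d.p. or computed from one; I and e_prev carry over from the previous line; the table rounds u and y to 3 d.p., halves away from zero)
n=0: y=0, sp=5, e=sp−y=5; I=5, D=e−e_prev=5; u=1·5+1/2·5+1/4·5=8.75; next y=3/5·0+1/4·8.75=2.1875
n=1: y=2.1875, sp=5, e=sp−y=2.8125; I=7.8125, D=e−e_prev=-2.1875; u=1·2.8125+1/2·7.8125+1/4·(-2.1875)=6.171875; next y=3/5·2.1875+1/4·6.171875≈2.855469
n=2: y≈2.855469, sp=5, e=sp−y≈2.144531; I≈9.957031, D=e−e_prev≈-0.667969; u=1·2.144531+1/2·9.957031+1/4·(-0.667969)≈6.956055; next y=3/5·2.855469+1/4·6.956055≈3.452295
n=3: y≈3.452295, sp=5, e=sp−y≈1.547705; I≈11.504736, D=e−e_prev≈-0.596826; u=1·1.547705+1/2·11.504736+1/4·(-0.596826)≈7.150867; next y=3/5·3.452295+1/4·7.150867≈3.859094
n=4: y≈3.859094, sp=5, e=sp−y≈1.140906; I≈12.645643, D=e−e_prev≈-0.406799; u=1·1.140906+1/2·12.645643+1/4·(-0.406799)≈7.362028; next y=3/5·3.859094+1/4·7.362028≈4.155963
n=5: y≈4.155963, sp=5, e=sp−y≈0.844037; I≈13.489680, D=e−e_prev≈-0.296870; u=1·0.844037+1/2·13.489680+1/4·(-0.296870)≈7.514659; next y=3/5·4.155963+1/4·7.514659≈4.372243

0 5 8.750 0.000
1 5 6.172 2.188
2 5 6.956 2.855
3 5 7.151 3.452
4 5 7.362 3.859
5 5 7.515 4.156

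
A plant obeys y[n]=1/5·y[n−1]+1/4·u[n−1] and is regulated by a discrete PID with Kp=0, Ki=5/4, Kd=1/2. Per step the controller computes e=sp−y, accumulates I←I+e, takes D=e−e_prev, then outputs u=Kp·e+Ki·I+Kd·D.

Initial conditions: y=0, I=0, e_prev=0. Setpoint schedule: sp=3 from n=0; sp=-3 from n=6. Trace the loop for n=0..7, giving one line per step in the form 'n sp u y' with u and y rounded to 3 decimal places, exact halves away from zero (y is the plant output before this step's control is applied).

0 3 5.250 0.000
1 3 5.203 1.313
2 3 7.530 1.563
3 3 8.345 2.195
4 3 9.090 2.525
5 3 9.407 2.777
6 -3 -0.916 2.907
7 -3 -0.764 0.352

(exact arithmetic carried between steps; '≈' marks a value shown rounded to 6 d.p. or computed from one; I and e_prev carry over from the previous line; the table rounds u and y to 3 d.p., halves away from zero)
n=0: y=0, sp=3, e=sp−y=3; I=3, D=e−e_prev=3; u=0·3+5/4·3+1/2·3=5.25; next y=1/5·0+1/4·5.25=1.3125
n=1: y=1.3125, sp=3, e=sp−y=1.6875; I=4.6875, D=e−e_prev=-1.3125; u=0·1.6875+5/4·4.6875+1/2·(-1.3125)=5.203125; next y=1/5·1.3125+1/4·5.203125≈1.563281
n=2: y≈1.563281, sp=3, e=sp−y≈1.436719; I≈6.124219, D=e−e_prev≈-0.250781; u=0·1.436719+5/4·6.124219+1/2·(-0.250781)≈7.529883; next y=1/5·1.563281+1/4·7.529883≈2.195127
n=3: y≈2.195127, sp=3, e=sp−y≈0.804873; I≈6.929092, D=e−e_prev≈-0.631846; u=0·0.804873+5/4·6.929092+1/2·(-0.631846)≈8.345442; next y=1/5·2.195127+1/4·8.345442≈2.525386
n=4: y≈2.525386, sp=3, e=sp−y≈0.474614; I≈7.403706, D=e−e_prev≈-0.330259; u=0·0.474614+5/4·7.403706+1/2·(-0.330259)≈9.089503; next y=1/5·2.525386+1/4·9.089503≈2.777453
n=5: y≈2.777453, sp=3, e=sp−y≈0.222547; I≈7.626253, D=e−e_prev≈-0.252067; u=0·0.222547+5/4·7.626253+1/2·(-0.252067)≈9.406783; next y=1/5·2.777453+1/4·9.406783≈2.907186
n=6: y≈2.907186, sp=-3, e=sp−y≈-5.907186; I≈1.719067, D=e−e_prev≈-6.129733; u=0·(-5.907186)+5/4·1.719067+1/2·(-6.129733)≈-0.916033; next y=1/5·2.907186+1/4·(-0.916033)≈0.352429
n=7: y≈0.352429, sp=-3, e=sp−y≈-3.352429; I≈-1.633362, D=e−e_prev≈2.554757; u=0·(-3.352429)+5/4·(-1.633362)+1/2·2.554757≈-0.764324; next y=1/5·0.352429+1/4·(-0.764324)≈-0.120595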